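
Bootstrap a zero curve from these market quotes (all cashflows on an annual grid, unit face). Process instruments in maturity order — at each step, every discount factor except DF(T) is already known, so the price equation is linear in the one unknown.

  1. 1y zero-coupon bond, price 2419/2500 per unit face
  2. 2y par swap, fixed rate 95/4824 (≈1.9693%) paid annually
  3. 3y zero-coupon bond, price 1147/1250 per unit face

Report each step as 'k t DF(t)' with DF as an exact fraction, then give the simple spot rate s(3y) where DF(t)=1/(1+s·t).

1 1 2419/2500
2 2 481/500
3 3 1147/1250
s(3y) = (1/(1147/1250) − 1)/(3) = 103/3441 ≈ 2.9933%

step 1 [1y] zero: DF = P = 2419/2500 ≈ 0.967600
step 2 [2y] swap r/1=95/4824: DF=(1 − 95/4824·(0.967600))/(1+95/4824) = 481/500 ≈ 0.962000
step 3 [3y] zero: DF = P = 1147/1250 ≈ 0.917600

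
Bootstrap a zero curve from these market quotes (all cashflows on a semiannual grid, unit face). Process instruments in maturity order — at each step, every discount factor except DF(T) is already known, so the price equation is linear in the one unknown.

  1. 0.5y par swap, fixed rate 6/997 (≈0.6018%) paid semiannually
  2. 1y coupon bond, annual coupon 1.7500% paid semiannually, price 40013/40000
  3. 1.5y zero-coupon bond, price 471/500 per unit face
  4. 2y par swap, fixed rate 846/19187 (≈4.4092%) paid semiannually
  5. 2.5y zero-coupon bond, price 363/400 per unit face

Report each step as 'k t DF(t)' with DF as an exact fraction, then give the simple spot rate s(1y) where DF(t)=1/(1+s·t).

step 1 [0.5y] swap r/2=3/997: DF=(1 − 3/997·(0))/(1+3/997) = 997/1000 ≈ 0.997000
step 2 [1y] bond c/2=7/800: DF=(40013/40000 − 7/800·(0.997000))/(1+7/800) = 983/1000 ≈ 0.983000
step 3 [1.5y] zero: DF = P = 471/500 ≈ 0.942000
step 4 [2y] swap r/2=423/19187: DF=(1 − 423/19187·(0.997000+0.983000+0.942000))/(1+423/19187) = 4577/5000 ≈ 0.915400
step 5 [2.5y] zero: DF = P = 363/400 ≈ 0.907500

1 1/2 997/1000
2 1 983/1000
3 3/2 471/500
4 2 4577/5000
5 5/2 363/400
s(1y) = (1/(983/1000) − 1)/(1) = 17/983 ≈ 1.7294%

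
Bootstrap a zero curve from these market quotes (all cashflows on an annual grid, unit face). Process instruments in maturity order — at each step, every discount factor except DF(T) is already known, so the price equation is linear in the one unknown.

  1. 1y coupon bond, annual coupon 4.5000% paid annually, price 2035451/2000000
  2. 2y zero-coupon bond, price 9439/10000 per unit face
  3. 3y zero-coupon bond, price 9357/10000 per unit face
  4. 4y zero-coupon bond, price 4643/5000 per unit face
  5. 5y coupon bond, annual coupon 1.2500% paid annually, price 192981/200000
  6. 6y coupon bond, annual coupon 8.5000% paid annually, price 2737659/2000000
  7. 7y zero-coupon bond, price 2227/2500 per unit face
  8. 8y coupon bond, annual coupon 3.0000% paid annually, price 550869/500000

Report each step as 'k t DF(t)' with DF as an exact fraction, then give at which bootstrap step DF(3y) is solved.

step 1 [1y] bond c/1=9/200: DF=(2035451/2000000 − 9/200·(0))/(1+9/200) = 9739/10000 ≈ 0.973900
step 2 [2y] zero: DF = P = 9439/10000 ≈ 0.943900
step 3 [3y] zero: DF = P = 9357/10000 ≈ 0.935700
step 4 [4y] zero: DF = P = 4643/5000 ≈ 0.928600
step 5 [5y] bond c/1=1/80: DF=(192981/200000 − 1/80·(0.973900+0.943900+0.935700+0.928600))/(1+1/80) = 9063/10000 ≈ 0.906300
step 6 [6y] bond c/1=17/200: DF=(2737659/2000000 − 17/200·(0.973900+0.943900+0.935700+0.928600+0.906300))/(1+17/200) = 8943/10000 ≈ 0.894300
step 7 [7y] zero: DF = P = 2227/2500 ≈ 0.890800
step 8 [8y] bond c/1=3/100: DF=(550869/500000 − 3/100·(0.973900+0.943900+0.935700+0.928600+0.906300+0.894300+0.890800))/(1+3/100) = 8811/10000 ≈ 0.881100

1 1 9739/10000
2 2 9439/10000
3 3 9357/10000
4 4 4643/5000
5 5 9063/10000
6 6 8943/10000
7 7 2227/2500
8 8 8811/10000
DF(3y) is solved at step 3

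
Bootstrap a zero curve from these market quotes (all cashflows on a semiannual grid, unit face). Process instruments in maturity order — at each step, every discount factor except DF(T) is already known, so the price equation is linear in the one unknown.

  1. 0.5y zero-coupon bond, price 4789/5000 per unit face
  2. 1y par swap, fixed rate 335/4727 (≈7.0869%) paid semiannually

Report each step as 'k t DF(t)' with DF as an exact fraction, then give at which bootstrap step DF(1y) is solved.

step 1 [0.5y] zero: DF = P = 4789/5000 ≈ 0.957800
step 2 [1y] swap r/2=335/9454: DF=(1 − 335/9454·(0.957800))/(1+335/9454) = 933/1000 ≈ 0.933000

1 1/2 4789/5000
2 1 933/1000
DF(1y) is solved at step 2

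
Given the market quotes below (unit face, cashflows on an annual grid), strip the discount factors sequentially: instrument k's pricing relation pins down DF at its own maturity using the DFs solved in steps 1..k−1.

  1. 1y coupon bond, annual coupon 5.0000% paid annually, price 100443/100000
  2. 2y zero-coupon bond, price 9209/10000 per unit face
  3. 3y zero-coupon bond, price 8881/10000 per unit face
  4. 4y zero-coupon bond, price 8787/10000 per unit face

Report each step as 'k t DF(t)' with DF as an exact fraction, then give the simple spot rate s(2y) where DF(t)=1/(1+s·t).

step 1 [1y] bond c/1=1/20: DF=(100443/100000 − 1/20·(0))/(1+1/20) = 4783/5000 ≈ 0.956600
step 2 [2y] zero: DF = P = 9209/10000 ≈ 0.920900
step 3 [3y] zero: DF = P = 8881/10000 ≈ 0.888100
step 4 [4y] zero: DF = P = 8787/10000 ≈ 0.878700

1 1 4783/5000
2 2 9209/10000
3 3 8881/10000
4 4 8787/10000
s(2y) = (1/(9209/10000) − 1)/(2) = 791/18418 ≈ 4.2947%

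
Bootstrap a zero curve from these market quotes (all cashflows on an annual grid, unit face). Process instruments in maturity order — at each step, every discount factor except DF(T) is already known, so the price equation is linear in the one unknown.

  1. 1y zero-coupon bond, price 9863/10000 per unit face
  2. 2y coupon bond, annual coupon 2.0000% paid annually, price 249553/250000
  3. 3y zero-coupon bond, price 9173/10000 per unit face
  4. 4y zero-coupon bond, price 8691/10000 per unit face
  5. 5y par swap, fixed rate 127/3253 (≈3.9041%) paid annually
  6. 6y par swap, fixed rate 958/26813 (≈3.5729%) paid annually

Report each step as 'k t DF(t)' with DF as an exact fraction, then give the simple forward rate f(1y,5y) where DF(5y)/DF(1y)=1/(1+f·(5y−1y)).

1 1 9863/10000
2 2 9593/10000
3 3 9173/10000
4 4 8691/10000
5 5 4111/5000
6 6 2021/2500
f(1y,5y) = ((9863/10000)/(4111/5000) − 1)/(4) = 1641/32888 ≈ 4.9897%

step 1 [1y] zero: DF = P = 9863/10000 ≈ 0.986300
step 2 [2y] bond c/1=1/50: DF=(249553/250000 − 1/50·(0.986300))/(1+1/50) = 9593/10000 ≈ 0.959300
step 3 [3y] zero: DF = P = 9173/10000 ≈ 0.917300
step 4 [4y] zero: DF = P = 8691/10000 ≈ 0.869100
step 5 [5y] swap r/1=127/3253: DF=(1 − 127/3253·(0.986300+0.959300+0.917300+0.869100))/(1+127/3253) = 4111/5000 ≈ 0.822200
step 6 [6y] swap r/1=958/26813: DF=(1 − 958/26813·(0.986300+0.959300+0.917300+0.869100+0.822200))/(1+958/26813) = 2021/2500 ≈ 0.808400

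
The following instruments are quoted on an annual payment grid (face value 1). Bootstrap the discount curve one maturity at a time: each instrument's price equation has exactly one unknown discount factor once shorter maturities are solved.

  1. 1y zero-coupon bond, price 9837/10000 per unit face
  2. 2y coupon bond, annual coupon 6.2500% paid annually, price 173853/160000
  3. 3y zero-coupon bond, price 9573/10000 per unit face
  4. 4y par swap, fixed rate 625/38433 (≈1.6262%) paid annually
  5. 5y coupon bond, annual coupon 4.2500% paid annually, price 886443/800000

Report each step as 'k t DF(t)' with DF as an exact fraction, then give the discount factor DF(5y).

1 1 9837/10000
2 2 603/625
3 3 9573/10000
4 4 15/16
5 5 4531/5000
DF(5y) = 4531/5000 ≈ 0.906200

step 1 [1y] zero: DF = P = 9837/10000 ≈ 0.983700
step 2 [2y] bond c/1=1/16: DF=(173853/160000 − 1/16·(0.983700))/(1+1/16) = 603/625 ≈ 0.964800
step 3 [3y] zero: DF = P = 9573/10000 ≈ 0.957300
step 4 [4y] swap r/1=625/38433: DF=(1 − 625/38433·(0.983700+0.964800+0.957300))/(1+625/38433) = 15/16 ≈ 0.937500
step 5 [5y] bond c/1=17/400: DF=(886443/800000 − 17/400·(0.983700+0.964800+0.957300+0.937500))/(1+17/400) = 4531/5000 ≈ 0.906200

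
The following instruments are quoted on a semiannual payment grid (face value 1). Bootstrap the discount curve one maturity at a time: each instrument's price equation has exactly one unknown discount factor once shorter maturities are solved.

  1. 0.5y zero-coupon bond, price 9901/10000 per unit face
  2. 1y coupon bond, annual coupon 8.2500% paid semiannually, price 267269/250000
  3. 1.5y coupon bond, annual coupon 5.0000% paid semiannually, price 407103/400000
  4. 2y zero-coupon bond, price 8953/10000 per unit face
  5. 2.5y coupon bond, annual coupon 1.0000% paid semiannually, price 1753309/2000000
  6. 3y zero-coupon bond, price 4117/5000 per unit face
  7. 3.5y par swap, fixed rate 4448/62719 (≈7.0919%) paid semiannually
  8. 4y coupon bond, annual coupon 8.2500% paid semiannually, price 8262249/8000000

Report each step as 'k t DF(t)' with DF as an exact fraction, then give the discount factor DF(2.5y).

step 1 [0.5y] zero: DF = P = 9901/10000 ≈ 0.990100
step 2 [1y] bond c/2=33/800: DF=(267269/250000 − 33/800·(0.990100))/(1+33/800) = 79/80 ≈ 0.987500
step 3 [1.5y] bond c/2=1/40: DF=(407103/400000 − 1/40·(0.990100+0.987500))/(1+1/40) = 9447/10000 ≈ 0.944700
step 4 [2y] zero: DF = P = 8953/10000 ≈ 0.895300
step 5 [2.5y] bond c/2=1/200: DF=(1753309/2000000 − 1/200·(0.990100+0.987500+0.944700+0.895300))/(1+1/200) = 8533/10000 ≈ 0.853300
step 6 [3y] zero: DF = P = 4117/5000 ≈ 0.823400
step 7 [3.5y] swap r/2=2224/62719: DF=(1 − 2224/62719·(0.990100+0.987500+0.944700+0.895300+0.853300+0.823400))/(1+2224/62719) = 486/625 ≈ 0.777600
step 8 [4y] bond c/2=33/800: DF=(8262249/8000000 − 33/800·(0.990100+0.987500+0.944700+0.895300+0.853300+0.823400+0.777600))/(1+33/800) = 3717/5000 ≈ 0.743400

1 1/2 9901/10000
2 1 79/80
3 3/2 9447/10000
4 2 8953/10000
5 5/2 8533/10000
6 3 4117/5000
7 7/2 486/625
8 4 3717/5000
DF(2.5y) = 8533/10000 ≈ 0.853300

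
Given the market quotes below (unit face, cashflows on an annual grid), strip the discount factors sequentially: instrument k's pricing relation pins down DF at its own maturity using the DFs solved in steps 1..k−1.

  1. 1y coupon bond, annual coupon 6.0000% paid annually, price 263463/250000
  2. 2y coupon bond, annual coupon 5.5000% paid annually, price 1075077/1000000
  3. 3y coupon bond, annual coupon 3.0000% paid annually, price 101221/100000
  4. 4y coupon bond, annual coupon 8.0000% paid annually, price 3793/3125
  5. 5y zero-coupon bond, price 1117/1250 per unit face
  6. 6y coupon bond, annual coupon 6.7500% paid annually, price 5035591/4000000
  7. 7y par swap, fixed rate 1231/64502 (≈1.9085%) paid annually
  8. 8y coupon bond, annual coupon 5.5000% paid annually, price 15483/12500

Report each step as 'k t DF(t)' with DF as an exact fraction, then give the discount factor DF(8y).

step 1 [1y] bond c/1=3/50: DF=(263463/250000 − 3/50·(0))/(1+3/50) = 4971/5000 ≈ 0.994200
step 2 [2y] bond c/1=11/200: DF=(1075077/1000000 − 11/200·(0.994200))/(1+11/200) = 1209/1250 ≈ 0.967200
step 3 [3y] bond c/1=3/100: DF=(101221/100000 − 3/100·(0.994200+0.967200))/(1+3/100) = 1157/1250 ≈ 0.925600
step 4 [4y] bond c/1=2/25: DF=(3793/3125 − 2/25·(0.994200+0.967200+0.925600))/(1+2/25) = 91/100 ≈ 0.910000
step 5 [5y] zero: DF = P = 1117/1250 ≈ 0.893600
step 6 [6y] bond c/1=27/400: DF=(5035591/4000000 − 27/400·(0.994200+0.967200+0.925600+0.910000+0.893600))/(1+27/400) = 8827/10000 ≈ 0.882700
step 7 [7y] swap r/1=1231/64502: DF=(1 − 1231/64502·(0.994200+0.967200+0.925600+0.910000+0.893600+0.882700))/(1+1231/64502) = 8769/10000 ≈ 0.876900
step 8 [8y] bond c/1=11/200: DF=(15483/12500 − 11/200·(0.994200+0.967200+0.925600+0.910000+0.893600+0.882700+0.876900))/(1+11/200) = 4189/5000 ≈ 0.837800

1 1 4971/5000
2 2 1209/1250
3 3 1157/1250
4 4 91/100
5 5 1117/1250
6 6 8827/10000
7 7 8769/10000
8 8 4189/5000
DF(8y) = 4189/5000 ≈ 0.837800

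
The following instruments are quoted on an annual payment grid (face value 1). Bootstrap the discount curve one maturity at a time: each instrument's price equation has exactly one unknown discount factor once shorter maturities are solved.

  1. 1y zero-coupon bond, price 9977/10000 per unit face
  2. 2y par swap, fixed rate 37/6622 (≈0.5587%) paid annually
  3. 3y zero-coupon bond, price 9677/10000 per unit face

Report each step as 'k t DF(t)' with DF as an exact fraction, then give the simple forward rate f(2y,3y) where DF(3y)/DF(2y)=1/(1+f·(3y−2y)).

1 1 9977/10000
2 2 9889/10000
3 3 9677/10000
f(2y,3y) = ((9889/10000)/(9677/10000) − 1)/(1) = 212/9677 ≈ 2.1908%

step 1 [1y] zero: DF = P = 9977/10000 ≈ 0.997700
step 2 [2y] swap r/1=37/6622: DF=(1 − 37/6622·(0.997700))/(1+37/6622) = 9889/10000 ≈ 0.988900
step 3 [3y] zero: DF = P = 9677/10000 ≈ 0.967700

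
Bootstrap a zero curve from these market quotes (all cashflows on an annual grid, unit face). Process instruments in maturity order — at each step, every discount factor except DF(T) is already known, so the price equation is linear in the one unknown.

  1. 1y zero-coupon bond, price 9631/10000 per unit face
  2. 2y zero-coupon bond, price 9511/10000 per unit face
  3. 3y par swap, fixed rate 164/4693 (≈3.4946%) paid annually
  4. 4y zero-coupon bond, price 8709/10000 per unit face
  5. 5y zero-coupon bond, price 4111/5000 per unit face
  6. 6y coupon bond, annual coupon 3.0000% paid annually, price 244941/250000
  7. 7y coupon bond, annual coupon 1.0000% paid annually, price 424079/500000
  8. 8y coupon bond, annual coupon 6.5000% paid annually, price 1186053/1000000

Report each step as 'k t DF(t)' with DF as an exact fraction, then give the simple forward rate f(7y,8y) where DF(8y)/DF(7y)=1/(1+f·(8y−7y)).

1 1 9631/10000
2 2 9511/10000
3 3 1127/1250
4 4 8709/10000
5 5 4111/5000
6 6 8199/10000
7 7 787/1000
8 8 1851/2500
f(7y,8y) = ((787/1000)/(1851/2500) − 1)/(1) = 233/3702 ≈ 6.2939%

step 1 [1y] zero: DF = P = 9631/10000 ≈ 0.963100
step 2 [2y] zero: DF = P = 9511/10000 ≈ 0.951100
step 3 [3y] swap r/1=164/4693: DF=(1 − 164/4693·(0.963100+0.951100))/(1+164/4693) = 1127/1250 ≈ 0.901600
step 4 [4y] zero: DF = P = 8709/10000 ≈ 0.870900
step 5 [5y] zero: DF = P = 4111/5000 ≈ 0.822200
step 6 [6y] bond c/1=3/100: DF=(244941/250000 − 3/100·(0.963100+0.951100+0.901600+0.870900+0.822200))/(1+3/100) = 8199/10000 ≈ 0.819900
step 7 [7y] bond c/1=1/100: DF=(424079/500000 − 1/100·(0.963100+0.951100+0.901600+0.870900+0.822200+0.819900))/(1+1/100) = 787/1000 ≈ 0.787000
step 8 [8y] bond c/1=13/200: DF=(1186053/1000000 − 13/200·(0.963100+0.951100+0.901600+0.870900+0.822200+0.819900+0.787000))/(1+13/200) = 1851/2500 ≈ 0.740400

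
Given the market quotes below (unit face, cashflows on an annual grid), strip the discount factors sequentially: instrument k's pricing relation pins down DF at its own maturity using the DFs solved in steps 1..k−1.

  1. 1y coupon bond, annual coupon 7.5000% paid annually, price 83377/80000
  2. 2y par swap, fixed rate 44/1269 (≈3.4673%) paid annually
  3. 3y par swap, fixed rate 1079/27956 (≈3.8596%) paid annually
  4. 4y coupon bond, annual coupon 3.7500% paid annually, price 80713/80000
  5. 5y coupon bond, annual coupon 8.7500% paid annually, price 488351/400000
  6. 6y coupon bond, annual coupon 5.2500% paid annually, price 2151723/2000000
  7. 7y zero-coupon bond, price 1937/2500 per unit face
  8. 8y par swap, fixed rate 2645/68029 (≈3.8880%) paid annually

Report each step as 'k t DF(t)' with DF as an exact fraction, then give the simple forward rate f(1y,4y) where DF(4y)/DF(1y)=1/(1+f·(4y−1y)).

1 1 1939/2000
2 2 467/500
3 3 8921/10000
4 4 4357/5000
5 5 2069/2500
6 6 399/500
7 7 1937/2500
8 8 1471/2000
f(1y,4y) = ((1939/2000)/(4357/5000) − 1)/(3) = 327/8714 ≈ 3.7526%

step 1 [1y] bond c/1=3/40: DF=(83377/80000 − 3/40·(0))/(1+3/40) = 1939/2000 ≈ 0.969500
step 2 [2y] swap r/1=44/1269: DF=(1 − 44/1269·(0.969500))/(1+44/1269) = 467/500 ≈ 0.934000
step 3 [3y] swap r/1=1079/27956: DF=(1 − 1079/27956·(0.969500+0.934000))/(1+1079/27956) = 8921/10000 ≈ 0.892100
step 4 [4y] bond c/1=3/80: DF=(80713/80000 − 3/80·(0.969500+0.934000+0.892100))/(1+3/80) = 4357/5000 ≈ 0.871400
step 5 [5y] bond c/1=7/80: DF=(488351/400000 − 7/80·(0.969500+0.934000+0.892100+0.871400))/(1+7/80) = 2069/2500 ≈ 0.827600
step 6 [6y] bond c/1=21/400: DF=(2151723/2000000 − 21/400·(0.969500+0.934000+0.892100+0.871400+0.827600))/(1+21/400) = 399/500 ≈ 0.798000
step 7 [7y] zero: DF = P = 1937/2500 ≈ 0.774800
step 8 [8y] swap r/1=2645/68029: DF=(1 − 2645/68029·(0.969500+0.934000+0.892100+0.871400+0.827600+0.798000+0.774800))/(1+2645/68029) = 1471/2000 ≈ 0.735500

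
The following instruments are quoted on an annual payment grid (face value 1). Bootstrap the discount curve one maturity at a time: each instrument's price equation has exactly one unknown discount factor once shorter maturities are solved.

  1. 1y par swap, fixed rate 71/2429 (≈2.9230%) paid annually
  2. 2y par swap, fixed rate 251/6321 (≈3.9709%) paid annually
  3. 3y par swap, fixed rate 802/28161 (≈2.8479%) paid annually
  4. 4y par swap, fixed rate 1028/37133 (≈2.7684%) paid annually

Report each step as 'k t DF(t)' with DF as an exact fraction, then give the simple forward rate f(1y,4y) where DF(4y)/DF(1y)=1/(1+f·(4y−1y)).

step 1 [1y] swap r/1=71/2429: DF=(1 − 71/2429·(0))/(1+71/2429) = 2429/2500 ≈ 0.971600
step 2 [2y] swap r/1=251/6321: DF=(1 − 251/6321·(0.971600))/(1+251/6321) = 9247/10000 ≈ 0.924700
step 3 [3y] swap r/1=802/28161: DF=(1 − 802/28161·(0.971600+0.924700))/(1+802/28161) = 4599/5000 ≈ 0.919800
step 4 [4y] swap r/1=1028/37133: DF=(1 − 1028/37133·(0.971600+0.924700+0.919800))/(1+1028/37133) = 2243/2500 ≈ 0.897200

1 1 2429/2500
2 2 9247/10000
3 3 4599/5000
4 4 2243/2500
f(1y,4y) = ((2429/2500)/(2243/2500) − 1)/(3) = 62/2243 ≈ 2.7642%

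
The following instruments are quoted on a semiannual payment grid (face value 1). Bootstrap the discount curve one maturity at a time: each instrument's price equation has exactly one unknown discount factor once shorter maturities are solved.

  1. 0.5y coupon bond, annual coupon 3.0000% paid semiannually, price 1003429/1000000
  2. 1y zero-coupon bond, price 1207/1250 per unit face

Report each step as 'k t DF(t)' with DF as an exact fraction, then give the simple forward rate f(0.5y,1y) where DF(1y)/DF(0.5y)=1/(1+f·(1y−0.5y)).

step 1 [0.5y] bond c/2=3/200: DF=(1003429/1000000 − 3/200·(0))/(1+3/200) = 4943/5000 ≈ 0.988600
step 2 [1y] zero: DF = P = 1207/1250 ≈ 0.965600

1 1/2 4943/5000
2 1 1207/1250
f(0.5y,1y) = ((4943/5000)/(1207/1250) − 1)/(1/2) = 115/2414 ≈ 4.7639%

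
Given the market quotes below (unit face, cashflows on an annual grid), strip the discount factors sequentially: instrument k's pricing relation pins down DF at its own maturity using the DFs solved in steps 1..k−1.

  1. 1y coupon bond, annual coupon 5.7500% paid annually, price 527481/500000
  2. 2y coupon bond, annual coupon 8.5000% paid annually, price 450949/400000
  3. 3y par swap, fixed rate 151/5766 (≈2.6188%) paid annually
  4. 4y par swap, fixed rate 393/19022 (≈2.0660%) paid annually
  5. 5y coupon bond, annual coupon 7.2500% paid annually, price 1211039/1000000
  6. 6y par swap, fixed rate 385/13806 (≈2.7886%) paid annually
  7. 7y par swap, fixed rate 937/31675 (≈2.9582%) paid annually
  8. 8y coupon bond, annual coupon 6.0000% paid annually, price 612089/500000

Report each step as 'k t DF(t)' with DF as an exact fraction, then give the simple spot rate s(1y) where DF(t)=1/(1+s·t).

1 1 1247/1250
2 2 9609/10000
3 3 1849/2000
4 4 4607/5000
5 5 109/125
6 6 423/500
7 7 4063/5000
8 8 7963/10000
s(1y) = (1/(1247/1250) − 1)/(1) = 3/1247 ≈ 0.2406%

step 1 [1y] bond c/1=23/400: DF=(527481/500000 − 23/400·(0))/(1+23/400) = 1247/1250 ≈ 0.997600
step 2 [2y] bond c/1=17/200: DF=(450949/400000 − 17/200·(0.997600))/(1+17/200) = 9609/10000 ≈ 0.960900
step 3 [3y] swap r/1=151/5766: DF=(1 − 151/5766·(0.997600+0.960900))/(1+151/5766) = 1849/2000 ≈ 0.924500
step 4 [4y] swap r/1=393/19022: DF=(1 − 393/19022·(0.997600+0.960900+0.924500))/(1+393/19022) = 4607/5000 ≈ 0.921400
step 5 [5y] bond c/1=29/400: DF=(1211039/1000000 − 29/400·(0.997600+0.960900+0.924500+0.921400))/(1+29/400) = 109/125 ≈ 0.872000
step 6 [6y] swap r/1=385/13806: DF=(1 − 385/13806·(0.997600+0.960900+0.924500+0.921400+0.872000))/(1+385/13806) = 423/500 ≈ 0.846000
step 7 [7y] swap r/1=937/31675: DF=(1 − 937/31675·(0.997600+0.960900+0.924500+0.921400+0.872000+0.846000))/(1+937/31675) = 4063/5000 ≈ 0.812600
step 8 [8y] bond c/1=3/50: DF=(612089/500000 − 3/50·(0.997600+0.960900+0.924500+0.921400+0.872000+0.846000+0.812600))/(1+3/50) = 7963/10000 ≈ 0.796300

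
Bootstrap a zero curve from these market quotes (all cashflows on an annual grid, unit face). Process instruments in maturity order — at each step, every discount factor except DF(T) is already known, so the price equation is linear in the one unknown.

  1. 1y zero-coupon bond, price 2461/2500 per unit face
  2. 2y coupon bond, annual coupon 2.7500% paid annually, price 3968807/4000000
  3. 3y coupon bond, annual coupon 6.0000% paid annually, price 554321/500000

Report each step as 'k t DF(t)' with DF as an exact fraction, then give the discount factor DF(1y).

1 1 2461/2500
2 2 9393/10000
3 3 937/1000
DF(1y) = 2461/2500 ≈ 0.984400

step 1 [1y] zero: DF = P = 2461/2500 ≈ 0.984400
step 2 [2y] bond c/1=11/400: DF=(3968807/4000000 − 11/400·(0.984400))/(1+11/400) = 9393/10000 ≈ 0.939300
step 3 [3y] bond c/1=3/50: DF=(554321/500000 − 3/50·(0.984400+0.939300))/(1+3/50) = 937/1000 ≈ 0.937000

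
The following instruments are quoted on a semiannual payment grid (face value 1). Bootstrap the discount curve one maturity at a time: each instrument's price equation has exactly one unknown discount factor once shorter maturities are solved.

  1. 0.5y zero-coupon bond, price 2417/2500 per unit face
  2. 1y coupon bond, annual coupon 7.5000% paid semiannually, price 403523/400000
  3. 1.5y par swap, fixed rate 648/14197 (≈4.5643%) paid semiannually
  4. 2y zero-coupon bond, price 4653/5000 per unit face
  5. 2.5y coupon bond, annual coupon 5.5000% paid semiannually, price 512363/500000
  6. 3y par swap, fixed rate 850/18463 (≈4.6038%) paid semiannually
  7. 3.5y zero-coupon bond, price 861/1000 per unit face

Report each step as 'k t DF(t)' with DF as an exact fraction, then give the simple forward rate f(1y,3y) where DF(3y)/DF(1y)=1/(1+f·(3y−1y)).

step 1 [0.5y] zero: DF = P = 2417/2500 ≈ 0.966800
step 2 [1y] bond c/2=3/80: DF=(403523/400000 − 3/80·(0.966800))/(1+3/80) = 4687/5000 ≈ 0.937400
step 3 [1.5y] swap r/2=324/14197: DF=(1 − 324/14197·(0.966800+0.937400))/(1+324/14197) = 1169/1250 ≈ 0.935200
step 4 [2y] zero: DF = P = 4653/5000 ≈ 0.930600
step 5 [2.5y] bond c/2=11/400: DF=(512363/500000 − 11/400·(0.966800+0.937400+0.935200+0.930600))/(1+11/400) = 2241/2500 ≈ 0.896400
step 6 [3y] swap r/2=425/18463: DF=(1 − 425/18463·(0.966800+0.937400+0.935200+0.930600+0.896400))/(1+425/18463) = 349/400 ≈ 0.872500
step 7 [3.5y] zero: DF = P = 861/1000 ≈ 0.861000

1 1/2 2417/2500
2 1 4687/5000
3 3/2 1169/1250
4 2 4653/5000
5 5/2 2241/2500
6 3 349/400
7 7/2 861/1000
f(1y,3y) = ((4687/5000)/(349/400) − 1)/(2) = 649/17450 ≈ 3.7192%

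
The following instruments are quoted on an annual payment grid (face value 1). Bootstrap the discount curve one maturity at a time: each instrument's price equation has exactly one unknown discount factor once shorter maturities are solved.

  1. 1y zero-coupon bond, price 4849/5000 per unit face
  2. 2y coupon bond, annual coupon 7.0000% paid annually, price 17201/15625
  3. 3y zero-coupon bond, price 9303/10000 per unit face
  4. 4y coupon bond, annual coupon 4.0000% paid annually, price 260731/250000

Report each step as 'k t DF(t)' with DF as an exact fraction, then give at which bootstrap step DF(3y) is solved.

step 1 [1y] zero: DF = P = 4849/5000 ≈ 0.969800
step 2 [2y] bond c/1=7/100: DF=(17201/15625 − 7/100·(0.969800))/(1+7/100) = 4827/5000 ≈ 0.965400
step 3 [3y] zero: DF = P = 9303/10000 ≈ 0.930300
step 4 [4y] bond c/1=1/25: DF=(260731/250000 − 1/25·(0.969800+0.965400+0.930300))/(1+1/25) = 4463/5000 ≈ 0.892600

1 1 4849/5000
2 2 4827/5000
3 3 9303/10000
4 4 4463/5000
DF(3y) is solved at step 3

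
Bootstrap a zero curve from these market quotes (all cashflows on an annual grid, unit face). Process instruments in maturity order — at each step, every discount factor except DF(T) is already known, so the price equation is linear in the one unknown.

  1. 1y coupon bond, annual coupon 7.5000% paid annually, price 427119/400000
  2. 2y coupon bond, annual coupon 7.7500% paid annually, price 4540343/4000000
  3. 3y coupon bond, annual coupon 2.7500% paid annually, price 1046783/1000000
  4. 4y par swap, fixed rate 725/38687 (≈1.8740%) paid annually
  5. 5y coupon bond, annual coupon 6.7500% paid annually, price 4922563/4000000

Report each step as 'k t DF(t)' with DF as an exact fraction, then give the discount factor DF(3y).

1 1 9933/10000
2 2 491/500
3 3 9659/10000
4 4 371/400
5 5 4541/5000
DF(3y) = 9659/10000 ≈ 0.965900

step 1 [1y] bond c/1=3/40: DF=(427119/400000 − 3/40·(0))/(1+3/40) = 9933/10000 ≈ 0.993300
step 2 [2y] bond c/1=31/400: DF=(4540343/4000000 − 31/400·(0.993300))/(1+31/400) = 491/500 ≈ 0.982000
step 3 [3y] bond c/1=11/400: DF=(1046783/1000000 − 11/400·(0.993300+0.982000))/(1+11/400) = 9659/10000 ≈ 0.965900
step 4 [4y] swap r/1=725/38687: DF=(1 − 725/38687·(0.993300+0.982000+0.965900))/(1+725/38687) = 371/400 ≈ 0.927500
step 5 [5y] bond c/1=27/400: DF=(4922563/4000000 − 27/400·(0.993300+0.982000+0.965900+0.927500))/(1+27/400) = 4541/5000 ≈ 0.908200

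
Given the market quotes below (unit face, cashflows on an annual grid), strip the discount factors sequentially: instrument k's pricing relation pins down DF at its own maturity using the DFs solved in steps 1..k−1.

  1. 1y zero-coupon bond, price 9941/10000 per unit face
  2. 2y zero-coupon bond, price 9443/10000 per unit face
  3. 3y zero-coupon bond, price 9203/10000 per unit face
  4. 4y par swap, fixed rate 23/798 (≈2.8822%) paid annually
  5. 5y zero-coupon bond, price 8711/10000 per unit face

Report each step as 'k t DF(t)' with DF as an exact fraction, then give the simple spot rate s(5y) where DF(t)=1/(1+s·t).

step 1 [1y] zero: DF = P = 9941/10000 ≈ 0.994100
step 2 [2y] zero: DF = P = 9443/10000 ≈ 0.944300
step 3 [3y] zero: DF = P = 9203/10000 ≈ 0.920300
step 4 [4y] swap r/1=23/798: DF=(1 − 23/798·(0.994100+0.944300+0.920300))/(1+23/798) = 8919/10000 ≈ 0.891900
step 5 [5y] zero: DF = P = 8711/10000 ≈ 0.871100

1 1 9941/10000
2 2 9443/10000
3 3 9203/10000
4 4 8919/10000
5 5 8711/10000
s(5y) = (1/(8711/10000) − 1)/(5) = 1289/43555 ≈ 2.9595%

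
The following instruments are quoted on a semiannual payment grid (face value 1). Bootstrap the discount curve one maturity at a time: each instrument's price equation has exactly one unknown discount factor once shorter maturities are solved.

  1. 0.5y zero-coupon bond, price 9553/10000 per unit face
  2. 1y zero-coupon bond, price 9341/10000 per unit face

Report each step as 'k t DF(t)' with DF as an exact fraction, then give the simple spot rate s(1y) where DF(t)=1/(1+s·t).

step 1 [0.5y] zero: DF = P = 9553/10000 ≈ 0.955300
step 2 [1y] zero: DF = P = 9341/10000 ≈ 0.934100

1 1/2 9553/10000
2 1 9341/10000
s(1y) = (1/(9341/10000) − 1)/(1) = 659/9341 ≈ 7.0549%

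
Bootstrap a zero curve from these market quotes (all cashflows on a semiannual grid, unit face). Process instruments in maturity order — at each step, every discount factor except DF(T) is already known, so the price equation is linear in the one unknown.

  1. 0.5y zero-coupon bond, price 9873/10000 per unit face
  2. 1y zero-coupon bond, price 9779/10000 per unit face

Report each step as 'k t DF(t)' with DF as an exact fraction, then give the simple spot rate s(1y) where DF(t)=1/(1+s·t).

1 1/2 9873/10000
2 1 9779/10000
s(1y) = (1/(9779/10000) − 1)/(1) = 221/9779 ≈ 2.2599%

step 1 [0.5y] zero: DF = P = 9873/10000 ≈ 0.987300
step 2 [1y] zero: DF = P = 9779/10000 ≈ 0.977900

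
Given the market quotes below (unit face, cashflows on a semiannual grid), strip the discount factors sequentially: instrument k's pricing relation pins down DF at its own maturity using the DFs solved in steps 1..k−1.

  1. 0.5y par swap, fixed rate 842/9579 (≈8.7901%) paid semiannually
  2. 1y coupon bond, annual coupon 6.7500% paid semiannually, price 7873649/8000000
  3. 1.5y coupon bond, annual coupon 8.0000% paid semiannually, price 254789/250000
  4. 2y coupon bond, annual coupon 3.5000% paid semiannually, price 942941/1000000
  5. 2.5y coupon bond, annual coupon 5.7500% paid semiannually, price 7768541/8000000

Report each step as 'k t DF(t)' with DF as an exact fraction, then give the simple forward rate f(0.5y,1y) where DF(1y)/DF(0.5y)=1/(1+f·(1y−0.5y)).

step 1 [0.5y] swap r/2=421/9579: DF=(1 − 421/9579·(0))/(1+421/9579) = 9579/10000 ≈ 0.957900
step 2 [1y] bond c/2=27/800: DF=(7873649/8000000 − 27/800·(0.957900))/(1+27/800) = 1151/1250 ≈ 0.920800
step 3 [1.5y] bond c/2=1/25: DF=(254789/250000 − 1/25·(0.957900+0.920800))/(1+1/25) = 9077/10000 ≈ 0.907700
step 4 [2y] bond c/2=7/400: DF=(942941/1000000 − 7/400·(0.957900+0.920800+0.907700))/(1+7/400) = 2197/2500 ≈ 0.878800
step 5 [2.5y] bond c/2=23/800: DF=(7768541/8000000 − 23/800·(0.957900+0.920800+0.907700+0.878800))/(1+23/800) = 1683/2000 ≈ 0.841500

1 1/2 9579/10000
2 1 1151/1250
3 3/2 9077/10000
4 2 2197/2500
5 5/2 1683/2000
f(0.5y,1y) = ((9579/10000)/(1151/1250) − 1)/(1/2) = 371/4604 ≈ 8.0582%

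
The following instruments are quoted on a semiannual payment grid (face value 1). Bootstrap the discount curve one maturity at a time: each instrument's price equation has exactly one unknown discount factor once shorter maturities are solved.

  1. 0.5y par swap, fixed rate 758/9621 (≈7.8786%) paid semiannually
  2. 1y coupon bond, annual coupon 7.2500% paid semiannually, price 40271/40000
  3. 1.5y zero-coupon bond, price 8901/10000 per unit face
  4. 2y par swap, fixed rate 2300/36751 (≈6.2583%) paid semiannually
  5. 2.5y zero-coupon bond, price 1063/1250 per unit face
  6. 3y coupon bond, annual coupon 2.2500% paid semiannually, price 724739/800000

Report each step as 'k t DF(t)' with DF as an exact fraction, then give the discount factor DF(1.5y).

1 1/2 9621/10000
2 1 9379/10000
3 3/2 8901/10000
4 2 177/200
5 5/2 1063/1250
6 3 1691/2000
DF(1.5y) = 8901/10000 ≈ 0.890100

step 1 [0.5y] swap r/2=379/9621: DF=(1 − 379/9621·(0))/(1+379/9621) = 9621/10000 ≈ 0.962100
step 2 [1y] bond c/2=29/800: DF=(40271/40000 − 29/800·(0.962100))/(1+29/800) = 9379/10000 ≈ 0.937900
step 3 [1.5y] zero: DF = P = 8901/10000 ≈ 0.890100
step 4 [2y] swap r/2=1150/36751: DF=(1 − 1150/36751·(0.962100+0.937900+0.890100))/(1+1150/36751) = 177/200 ≈ 0.885000
step 5 [2.5y] zero: DF = P = 1063/1250 ≈ 0.850400
step 6 [3y] bond c/2=9/800: DF=(724739/800000 − 9/800·(0.962100+0.937900+0.890100+0.885000+0.850400))/(1+9/800) = 1691/2000 ≈ 0.845500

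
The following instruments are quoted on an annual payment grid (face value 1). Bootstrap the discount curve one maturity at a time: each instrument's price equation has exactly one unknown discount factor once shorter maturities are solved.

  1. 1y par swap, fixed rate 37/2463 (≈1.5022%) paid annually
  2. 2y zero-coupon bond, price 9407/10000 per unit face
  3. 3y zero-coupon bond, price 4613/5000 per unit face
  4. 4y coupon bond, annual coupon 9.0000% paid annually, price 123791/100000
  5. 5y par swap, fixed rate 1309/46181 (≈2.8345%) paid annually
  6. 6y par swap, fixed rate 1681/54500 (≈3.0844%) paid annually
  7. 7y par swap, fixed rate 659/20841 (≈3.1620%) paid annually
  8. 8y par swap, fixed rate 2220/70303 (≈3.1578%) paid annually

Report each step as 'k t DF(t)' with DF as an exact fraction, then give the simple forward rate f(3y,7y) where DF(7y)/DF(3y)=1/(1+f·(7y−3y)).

1 1 2463/2500
2 2 9407/10000
3 3 4613/5000
4 4 1801/2000
5 5 8691/10000
6 6 8319/10000
7 7 8023/10000
8 8 389/500
f(3y,7y) = ((4613/5000)/(8023/10000) − 1)/(4) = 1203/32092 ≈ 3.7486%

step 1 [1y] swap r/1=37/2463: DF=(1 − 37/2463·(0))/(1+37/2463) = 2463/2500 ≈ 0.985200
step 2 [2y] zero: DF = P = 9407/10000 ≈ 0.940700
step 3 [3y] zero: DF = P = 4613/5000 ≈ 0.922600
step 4 [4y] bond c/1=9/100: DF=(123791/100000 − 9/100·(0.985200+0.940700+0.922600))/(1+9/100) = 1801/2000 ≈ 0.900500
step 5 [5y] swap r/1=1309/46181: DF=(1 − 1309/46181·(0.985200+0.940700+0.922600+0.900500))/(1+1309/46181) = 8691/10000 ≈ 0.869100
step 6 [6y] swap r/1=1681/54500: DF=(1 − 1681/54500·(0.985200+0.940700+0.922600+0.900500+0.869100))/(1+1681/54500) = 8319/10000 ≈ 0.831900
step 7 [7y] swap r/1=659/20841: DF=(1 − 659/20841·(0.985200+0.940700+0.922600+0.900500+0.869100+0.831900))/(1+659/20841) = 8023/10000 ≈ 0.802300
step 8 [8y] swap r/1=2220/70303: DF=(1 − 2220/70303·(0.985200+0.940700+0.922600+0.900500+0.869100+0.831900+0.802300))/(1+2220/70303) = 389/500 ≈ 0.778000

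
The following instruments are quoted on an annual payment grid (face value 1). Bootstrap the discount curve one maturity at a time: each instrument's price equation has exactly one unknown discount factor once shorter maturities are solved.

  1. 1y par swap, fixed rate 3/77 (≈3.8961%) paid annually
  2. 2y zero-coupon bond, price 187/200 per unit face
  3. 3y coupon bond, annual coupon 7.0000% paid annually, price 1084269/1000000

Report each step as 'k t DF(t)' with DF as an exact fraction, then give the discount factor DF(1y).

1 1 77/80
2 2 187/200
3 3 2223/2500
DF(1y) = 77/80 ≈ 0.962500

step 1 [1y] swap r/1=3/77: DF=(1 − 3/77·(0))/(1+3/77) = 77/80 ≈ 0.962500
step 2 [2y] zero: DF = P = 187/200 ≈ 0.935000
step 3 [3y] bond c/1=7/100: DF=(1084269/1000000 − 7/100·(0.962500+0.935000))/(1+7/100) = 2223/2500 ≈ 0.889200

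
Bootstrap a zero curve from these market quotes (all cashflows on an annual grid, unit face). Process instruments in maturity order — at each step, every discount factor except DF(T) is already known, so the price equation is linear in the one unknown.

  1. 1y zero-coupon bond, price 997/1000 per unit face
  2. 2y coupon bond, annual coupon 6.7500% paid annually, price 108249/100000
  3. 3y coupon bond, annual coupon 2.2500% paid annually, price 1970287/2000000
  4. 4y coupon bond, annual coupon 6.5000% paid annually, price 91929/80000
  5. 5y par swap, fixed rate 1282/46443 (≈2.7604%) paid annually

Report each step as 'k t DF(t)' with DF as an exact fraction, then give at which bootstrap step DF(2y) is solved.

1 1 997/1000
2 2 951/1000
3 3 4603/5000
4 4 9039/10000
5 5 4359/5000
DF(2y) is solved at step 2

step 1 [1y] zero: DF = P = 997/1000 ≈ 0.997000
step 2 [2y] bond c/1=27/400: DF=(108249/100000 − 27/400·(0.997000))/(1+27/400) = 951/1000 ≈ 0.951000
step 3 [3y] bond c/1=9/400: DF=(1970287/2000000 − 9/400·(0.997000+0.951000))/(1+9/400) = 4603/5000 ≈ 0.920600
step 4 [4y] bond c/1=13/200: DF=(91929/80000 − 13/200·(0.997000+0.951000+0.920600))/(1+13/200) = 9039/10000 ≈ 0.903900
step 5 [5y] swap r/1=1282/46443: DF=(1 − 1282/46443·(0.997000+0.951000+0.920600+0.903900))/(1+1282/46443) = 4359/5000 ≈ 0.871800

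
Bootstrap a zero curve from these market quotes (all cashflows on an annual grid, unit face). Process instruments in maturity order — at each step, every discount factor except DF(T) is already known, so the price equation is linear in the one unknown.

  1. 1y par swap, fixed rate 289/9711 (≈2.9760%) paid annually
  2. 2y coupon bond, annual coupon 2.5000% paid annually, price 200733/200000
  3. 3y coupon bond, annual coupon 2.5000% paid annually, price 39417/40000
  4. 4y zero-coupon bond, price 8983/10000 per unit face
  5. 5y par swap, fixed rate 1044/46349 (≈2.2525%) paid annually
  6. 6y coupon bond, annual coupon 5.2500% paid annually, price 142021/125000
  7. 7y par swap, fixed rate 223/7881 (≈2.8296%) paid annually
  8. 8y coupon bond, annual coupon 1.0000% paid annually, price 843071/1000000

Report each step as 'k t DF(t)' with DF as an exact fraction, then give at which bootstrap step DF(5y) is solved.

1 1 9711/10000
2 2 1911/2000
3 3 1143/1250
4 4 8983/10000
5 5 2239/2500
6 6 8483/10000
7 7 1027/1250
8 8 7723/10000
DF(5y) is solved at step 5

step 1 [1y] swap r/1=289/9711: DF=(1 − 289/9711·(0))/(1+289/9711) = 9711/10000 ≈ 0.971100
step 2 [2y] bond c/1=1/40: DF=(200733/200000 − 1/40·(0.971100))/(1+1/40) = 1911/2000 ≈ 0.955500
step 3 [3y] bond c/1=1/40: DF=(39417/40000 − 1/40·(0.971100+0.955500))/(1+1/40) = 1143/1250 ≈ 0.914400
step 4 [4y] zero: DF = P = 8983/10000 ≈ 0.898300
step 5 [5y] swap r/1=1044/46349: DF=(1 − 1044/46349·(0.971100+0.955500+0.914400+0.898300))/(1+1044/46349) = 2239/2500 ≈ 0.895600
step 6 [6y] bond c/1=21/400: DF=(142021/125000 − 21/400·(0.971100+0.955500+0.914400+0.898300+0.895600))/(1+21/400) = 8483/10000 ≈ 0.848300
step 7 [7y] swap r/1=223/7881: DF=(1 − 223/7881·(0.971100+0.955500+0.914400+0.898300+0.895600+0.848300))/(1+223/7881) = 1027/1250 ≈ 0.821600
step 8 [8y] bond c/1=1/100: DF=(843071/1000000 − 1/100·(0.971100+0.955500+0.914400+0.898300+0.895600+0.848300+0.821600))/(1+1/100) = 7723/10000 ≈ 0.772300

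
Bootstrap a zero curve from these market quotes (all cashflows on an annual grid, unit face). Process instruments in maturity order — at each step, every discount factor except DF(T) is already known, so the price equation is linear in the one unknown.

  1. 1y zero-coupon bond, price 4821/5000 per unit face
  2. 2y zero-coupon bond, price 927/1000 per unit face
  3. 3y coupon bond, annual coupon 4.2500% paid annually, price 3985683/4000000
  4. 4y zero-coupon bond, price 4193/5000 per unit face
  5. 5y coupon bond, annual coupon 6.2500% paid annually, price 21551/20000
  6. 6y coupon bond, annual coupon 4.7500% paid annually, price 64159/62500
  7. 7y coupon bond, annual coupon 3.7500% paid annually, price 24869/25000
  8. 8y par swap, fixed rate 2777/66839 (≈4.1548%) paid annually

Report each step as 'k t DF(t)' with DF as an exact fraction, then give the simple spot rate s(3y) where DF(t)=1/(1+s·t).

step 1 [1y] zero: DF = P = 4821/5000 ≈ 0.964200
step 2 [2y] zero: DF = P = 927/1000 ≈ 0.927000
step 3 [3y] bond c/1=17/400: DF=(3985683/4000000 − 17/400·(0.964200+0.927000))/(1+17/400) = 8787/10000 ≈ 0.878700
step 4 [4y] zero: DF = P = 4193/5000 ≈ 0.838600
step 5 [5y] bond c/1=1/16: DF=(21551/20000 − 1/16·(0.964200+0.927000+0.878700+0.838600))/(1+1/16) = 8019/10000 ≈ 0.801900
step 6 [6y] bond c/1=19/400: DF=(64159/62500 − 19/400·(0.964200+0.927000+0.878700+0.838600+0.801900))/(1+19/400) = 39/50 ≈ 0.780000
step 7 [7y] bond c/1=3/80: DF=(24869/25000 − 3/80·(0.964200+0.927000+0.878700+0.838600+0.801900+0.780000))/(1+3/80) = 482/625 ≈ 0.771200
step 8 [8y] swap r/1=2777/66839: DF=(1 − 2777/66839·(0.964200+0.927000+0.878700+0.838600+0.801900+0.780000+0.771200))/(1+2777/66839) = 7223/10000 ≈ 0.722300

1 1 4821/5000
2 2 927/1000
3 3 8787/10000
4 4 4193/5000
5 5 8019/10000
6 6 39/50
7 7 482/625
8 8 7223/10000
s(3y) = (1/(8787/10000) − 1)/(3) = 1213/26361 ≈ 4.6015%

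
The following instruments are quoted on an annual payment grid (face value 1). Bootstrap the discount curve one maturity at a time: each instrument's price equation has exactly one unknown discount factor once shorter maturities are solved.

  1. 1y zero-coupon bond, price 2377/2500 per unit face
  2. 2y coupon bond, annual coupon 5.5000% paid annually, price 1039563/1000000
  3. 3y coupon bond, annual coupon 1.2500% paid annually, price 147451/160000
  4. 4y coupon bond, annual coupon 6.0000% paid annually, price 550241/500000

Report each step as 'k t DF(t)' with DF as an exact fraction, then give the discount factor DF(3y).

1 1 2377/2500
2 2 4679/5000
3 3 8869/10000
4 4 2203/2500
DF(3y) = 8869/10000 ≈ 0.886900

step 1 [1y] zero: DF = P = 2377/2500 ≈ 0.950800
step 2 [2y] bond c/1=11/200: DF=(1039563/1000000 − 11/200·(0.950800))/(1+11/200) = 4679/5000 ≈ 0.935800
step 3 [3y] bond c/1=1/80: DF=(147451/160000 − 1/80·(0.950800+0.935800))/(1+1/80) = 8869/10000 ≈ 0.886900
step 4 [4y] bond c/1=3/50: DF=(550241/500000 − 3/50·(0.950800+0.935800+0.886900))/(1+3/50) = 2203/2500 ≈ 0.881200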